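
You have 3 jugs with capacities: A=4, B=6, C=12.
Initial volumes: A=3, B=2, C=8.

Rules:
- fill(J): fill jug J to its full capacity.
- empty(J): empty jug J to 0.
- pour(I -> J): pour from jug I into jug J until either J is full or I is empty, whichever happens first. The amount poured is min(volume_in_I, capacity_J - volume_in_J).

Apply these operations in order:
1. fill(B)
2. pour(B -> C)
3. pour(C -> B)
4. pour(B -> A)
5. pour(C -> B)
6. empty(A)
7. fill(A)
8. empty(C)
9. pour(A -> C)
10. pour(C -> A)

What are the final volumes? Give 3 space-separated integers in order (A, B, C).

Answer: 4 6 0

Derivation:
Step 1: fill(B) -> (A=3 B=6 C=8)
Step 2: pour(B -> C) -> (A=3 B=2 C=12)
Step 3: pour(C -> B) -> (A=3 B=6 C=8)
Step 4: pour(B -> A) -> (A=4 B=5 C=8)
Step 5: pour(C -> B) -> (A=4 B=6 C=7)
Step 6: empty(A) -> (A=0 B=6 C=7)
Step 7: fill(A) -> (A=4 B=6 C=7)
Step 8: empty(C) -> (A=4 B=6 C=0)
Step 9: pour(A -> C) -> (A=0 B=6 C=4)
Step 10: pour(C -> A) -> (A=4 B=6 C=0)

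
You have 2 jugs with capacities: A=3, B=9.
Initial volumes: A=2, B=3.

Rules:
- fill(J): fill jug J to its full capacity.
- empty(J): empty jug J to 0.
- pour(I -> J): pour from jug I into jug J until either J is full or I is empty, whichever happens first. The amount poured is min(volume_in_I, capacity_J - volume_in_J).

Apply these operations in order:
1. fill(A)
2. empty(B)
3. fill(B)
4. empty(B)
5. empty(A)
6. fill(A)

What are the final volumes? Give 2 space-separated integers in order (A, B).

Step 1: fill(A) -> (A=3 B=3)
Step 2: empty(B) -> (A=3 B=0)
Step 3: fill(B) -> (A=3 B=9)
Step 4: empty(B) -> (A=3 B=0)
Step 5: empty(A) -> (A=0 B=0)
Step 6: fill(A) -> (A=3 B=0)

Answer: 3 0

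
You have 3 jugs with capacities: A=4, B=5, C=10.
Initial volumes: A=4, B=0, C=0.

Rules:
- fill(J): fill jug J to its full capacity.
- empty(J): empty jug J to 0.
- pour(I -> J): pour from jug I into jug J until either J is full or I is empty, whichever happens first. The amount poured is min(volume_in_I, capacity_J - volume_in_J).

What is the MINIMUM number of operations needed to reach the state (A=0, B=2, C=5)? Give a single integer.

Answer: 8

Derivation:
BFS from (A=4, B=0, C=0). One shortest path:
  1. pour(A -> C) -> (A=0 B=0 C=4)
  2. fill(A) -> (A=4 B=0 C=4)
  3. pour(A -> C) -> (A=0 B=0 C=8)
  4. fill(A) -> (A=4 B=0 C=8)
  5. pour(A -> C) -> (A=2 B=0 C=10)
  6. pour(C -> B) -> (A=2 B=5 C=5)
  7. empty(B) -> (A=2 B=0 C=5)
  8. pour(A -> B) -> (A=0 B=2 C=5)
Reached target in 8 moves.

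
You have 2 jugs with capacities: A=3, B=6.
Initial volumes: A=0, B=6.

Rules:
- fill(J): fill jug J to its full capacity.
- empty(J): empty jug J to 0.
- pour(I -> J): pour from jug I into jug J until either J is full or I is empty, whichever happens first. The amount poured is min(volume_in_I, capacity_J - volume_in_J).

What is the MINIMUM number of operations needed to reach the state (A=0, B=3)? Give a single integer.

Answer: 2

Derivation:
BFS from (A=0, B=6). One shortest path:
  1. pour(B -> A) -> (A=3 B=3)
  2. empty(A) -> (A=0 B=3)
Reached target in 2 moves.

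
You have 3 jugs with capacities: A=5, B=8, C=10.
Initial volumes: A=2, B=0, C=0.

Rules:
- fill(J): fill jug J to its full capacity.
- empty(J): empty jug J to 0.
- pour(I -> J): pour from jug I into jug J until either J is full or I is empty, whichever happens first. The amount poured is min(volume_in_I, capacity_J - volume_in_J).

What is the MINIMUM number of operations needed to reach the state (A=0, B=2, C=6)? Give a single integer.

Answer: 7

Derivation:
BFS from (A=2, B=0, C=0). One shortest path:
  1. fill(B) -> (A=2 B=8 C=0)
  2. pour(B -> C) -> (A=2 B=0 C=8)
  3. fill(B) -> (A=2 B=8 C=8)
  4. pour(B -> C) -> (A=2 B=6 C=10)
  5. empty(C) -> (A=2 B=6 C=0)
  6. pour(B -> C) -> (A=2 B=0 C=6)
  7. pour(A -> B) -> (A=0 B=2 C=6)
Reached target in 7 moves.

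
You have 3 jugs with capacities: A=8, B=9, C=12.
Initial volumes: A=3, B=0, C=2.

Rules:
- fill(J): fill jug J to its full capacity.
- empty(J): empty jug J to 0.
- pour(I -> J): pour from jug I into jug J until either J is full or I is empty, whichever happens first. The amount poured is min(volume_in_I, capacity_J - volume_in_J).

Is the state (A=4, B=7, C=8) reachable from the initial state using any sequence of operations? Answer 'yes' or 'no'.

BFS explored all 554 reachable states.
Reachable set includes: (0,0,0), (0,0,1), (0,0,2), (0,0,3), (0,0,4), (0,0,5), (0,0,6), (0,0,7), (0,0,8), (0,0,9), (0,0,10), (0,0,11) ...
Target (A=4, B=7, C=8) not in reachable set → no.

Answer: no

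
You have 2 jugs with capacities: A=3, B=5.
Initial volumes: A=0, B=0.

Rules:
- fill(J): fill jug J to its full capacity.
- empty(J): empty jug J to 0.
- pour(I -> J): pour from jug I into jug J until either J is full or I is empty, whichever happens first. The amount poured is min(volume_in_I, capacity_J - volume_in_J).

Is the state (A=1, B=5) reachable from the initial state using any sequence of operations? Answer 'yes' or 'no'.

BFS from (A=0, B=0):
  1. fill(A) -> (A=3 B=0)
  2. pour(A -> B) -> (A=0 B=3)
  3. fill(A) -> (A=3 B=3)
  4. pour(A -> B) -> (A=1 B=5)
Target reached → yes.

Answer: yes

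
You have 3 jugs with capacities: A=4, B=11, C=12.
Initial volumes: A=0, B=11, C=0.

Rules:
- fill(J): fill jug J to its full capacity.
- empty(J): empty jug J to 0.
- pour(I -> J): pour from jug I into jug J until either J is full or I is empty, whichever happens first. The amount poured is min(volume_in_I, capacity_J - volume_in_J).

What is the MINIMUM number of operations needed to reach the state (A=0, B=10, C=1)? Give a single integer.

Answer: 6

Derivation:
BFS from (A=0, B=11, C=0). One shortest path:
  1. fill(A) -> (A=4 B=11 C=0)
  2. pour(B -> C) -> (A=4 B=0 C=11)
  3. pour(A -> C) -> (A=3 B=0 C=12)
  4. pour(C -> B) -> (A=3 B=11 C=1)
  5. pour(B -> A) -> (A=4 B=10 C=1)
  6. empty(A) -> (A=0 B=10 C=1)
Reached target in 6 moves.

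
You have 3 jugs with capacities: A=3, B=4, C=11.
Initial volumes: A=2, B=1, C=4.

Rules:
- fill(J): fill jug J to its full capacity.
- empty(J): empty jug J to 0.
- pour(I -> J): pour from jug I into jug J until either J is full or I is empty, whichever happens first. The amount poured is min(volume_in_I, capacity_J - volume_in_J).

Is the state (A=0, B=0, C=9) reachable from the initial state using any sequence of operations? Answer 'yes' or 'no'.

Answer: yes

Derivation:
BFS from (A=2, B=1, C=4):
  1. empty(A) -> (A=0 B=1 C=4)
  2. pour(B -> C) -> (A=0 B=0 C=5)
  3. fill(B) -> (A=0 B=4 C=5)
  4. pour(B -> C) -> (A=0 B=0 C=9)
Target reached → yes.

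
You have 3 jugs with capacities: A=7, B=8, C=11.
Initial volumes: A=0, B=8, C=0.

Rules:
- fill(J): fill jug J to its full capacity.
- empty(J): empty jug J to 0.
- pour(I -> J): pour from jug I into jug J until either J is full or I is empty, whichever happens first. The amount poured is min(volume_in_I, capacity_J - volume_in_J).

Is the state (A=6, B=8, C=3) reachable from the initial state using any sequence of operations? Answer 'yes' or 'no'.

BFS from (A=0, B=8, C=0):
  1. fill(A) -> (A=7 B=8 C=0)
  2. empty(B) -> (A=7 B=0 C=0)
  3. fill(C) -> (A=7 B=0 C=11)
  4. pour(A -> B) -> (A=0 B=7 C=11)
  5. fill(A) -> (A=7 B=7 C=11)
  6. pour(A -> B) -> (A=6 B=8 C=11)
  7. empty(B) -> (A=6 B=0 C=11)
  8. pour(C -> B) -> (A=6 B=8 C=3)
Target reached → yes.

Answer: yes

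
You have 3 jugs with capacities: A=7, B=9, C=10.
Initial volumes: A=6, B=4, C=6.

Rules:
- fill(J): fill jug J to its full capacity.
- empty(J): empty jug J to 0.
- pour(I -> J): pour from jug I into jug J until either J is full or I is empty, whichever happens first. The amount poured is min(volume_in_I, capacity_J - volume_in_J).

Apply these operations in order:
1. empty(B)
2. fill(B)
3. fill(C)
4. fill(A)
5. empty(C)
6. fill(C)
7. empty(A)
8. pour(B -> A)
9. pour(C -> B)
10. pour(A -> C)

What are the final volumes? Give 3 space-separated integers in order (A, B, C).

Answer: 0 9 10

Derivation:
Step 1: empty(B) -> (A=6 B=0 C=6)
Step 2: fill(B) -> (A=6 B=9 C=6)
Step 3: fill(C) -> (A=6 B=9 C=10)
Step 4: fill(A) -> (A=7 B=9 C=10)
Step 5: empty(C) -> (A=7 B=9 C=0)
Step 6: fill(C) -> (A=7 B=9 C=10)
Step 7: empty(A) -> (A=0 B=9 C=10)
Step 8: pour(B -> A) -> (A=7 B=2 C=10)
Step 9: pour(C -> B) -> (A=7 B=9 C=3)
Step 10: pour(A -> C) -> (A=0 B=9 C=10)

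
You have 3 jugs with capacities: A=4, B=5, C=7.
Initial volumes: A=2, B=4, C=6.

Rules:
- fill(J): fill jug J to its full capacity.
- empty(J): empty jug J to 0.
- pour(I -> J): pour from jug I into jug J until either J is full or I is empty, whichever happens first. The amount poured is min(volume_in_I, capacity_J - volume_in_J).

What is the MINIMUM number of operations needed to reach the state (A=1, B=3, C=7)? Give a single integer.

BFS from (A=2, B=4, C=6). One shortest path:
  1. empty(C) -> (A=2 B=4 C=0)
  2. pour(A -> B) -> (A=1 B=5 C=0)
  3. pour(B -> C) -> (A=1 B=0 C=5)
  4. fill(B) -> (A=1 B=5 C=5)
  5. pour(B -> C) -> (A=1 B=3 C=7)
Reached target in 5 moves.

Answer: 5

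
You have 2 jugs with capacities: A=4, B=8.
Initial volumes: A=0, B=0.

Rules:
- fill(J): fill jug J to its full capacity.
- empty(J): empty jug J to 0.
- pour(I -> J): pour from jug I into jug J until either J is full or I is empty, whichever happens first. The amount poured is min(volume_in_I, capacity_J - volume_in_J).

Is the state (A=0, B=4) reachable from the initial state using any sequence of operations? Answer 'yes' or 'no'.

BFS from (A=0, B=0):
  1. fill(A) -> (A=4 B=0)
  2. pour(A -> B) -> (A=0 B=4)
Target reached → yes.

Answer: yes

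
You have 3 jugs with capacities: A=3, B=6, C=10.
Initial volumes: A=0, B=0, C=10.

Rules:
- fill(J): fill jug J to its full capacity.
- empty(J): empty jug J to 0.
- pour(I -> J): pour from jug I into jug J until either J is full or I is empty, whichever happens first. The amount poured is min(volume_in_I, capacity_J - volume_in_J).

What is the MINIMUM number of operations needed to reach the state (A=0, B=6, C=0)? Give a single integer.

Answer: 2

Derivation:
BFS from (A=0, B=0, C=10). One shortest path:
  1. fill(B) -> (A=0 B=6 C=10)
  2. empty(C) -> (A=0 B=6 C=0)
Reached target in 2 moves.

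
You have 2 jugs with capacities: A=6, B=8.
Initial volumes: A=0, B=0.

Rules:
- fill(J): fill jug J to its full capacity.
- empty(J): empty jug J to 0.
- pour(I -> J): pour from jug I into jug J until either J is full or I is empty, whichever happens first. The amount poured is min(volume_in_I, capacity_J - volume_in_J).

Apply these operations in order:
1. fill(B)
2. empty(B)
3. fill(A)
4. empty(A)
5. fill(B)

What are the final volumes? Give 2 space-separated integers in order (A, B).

Answer: 0 8

Derivation:
Step 1: fill(B) -> (A=0 B=8)
Step 2: empty(B) -> (A=0 B=0)
Step 3: fill(A) -> (A=6 B=0)
Step 4: empty(A) -> (A=0 B=0)
Step 5: fill(B) -> (A=0 B=8)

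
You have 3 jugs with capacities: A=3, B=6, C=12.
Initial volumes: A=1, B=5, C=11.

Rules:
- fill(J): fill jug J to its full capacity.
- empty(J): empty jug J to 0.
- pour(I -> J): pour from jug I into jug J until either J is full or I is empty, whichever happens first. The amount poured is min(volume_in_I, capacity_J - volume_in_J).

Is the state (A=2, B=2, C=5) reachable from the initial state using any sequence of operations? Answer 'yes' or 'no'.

BFS explored all 255 reachable states.
Reachable set includes: (0,0,0), (0,0,1), (0,0,2), (0,0,3), (0,0,4), (0,0,5), (0,0,6), (0,0,7), (0,0,8), (0,0,9), (0,0,10), (0,0,11) ...
Target (A=2, B=2, C=5) not in reachable set → no.

Answer: no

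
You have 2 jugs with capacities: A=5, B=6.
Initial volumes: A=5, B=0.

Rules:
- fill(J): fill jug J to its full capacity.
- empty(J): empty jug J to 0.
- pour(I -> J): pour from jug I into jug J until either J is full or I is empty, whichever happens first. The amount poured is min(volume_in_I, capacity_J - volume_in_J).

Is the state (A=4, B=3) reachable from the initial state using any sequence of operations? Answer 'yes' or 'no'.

BFS explored all 22 reachable states.
Reachable set includes: (0,0), (0,1), (0,2), (0,3), (0,4), (0,5), (0,6), (1,0), (1,6), (2,0), (2,6), (3,0) ...
Target (A=4, B=3) not in reachable set → no.

Answer: no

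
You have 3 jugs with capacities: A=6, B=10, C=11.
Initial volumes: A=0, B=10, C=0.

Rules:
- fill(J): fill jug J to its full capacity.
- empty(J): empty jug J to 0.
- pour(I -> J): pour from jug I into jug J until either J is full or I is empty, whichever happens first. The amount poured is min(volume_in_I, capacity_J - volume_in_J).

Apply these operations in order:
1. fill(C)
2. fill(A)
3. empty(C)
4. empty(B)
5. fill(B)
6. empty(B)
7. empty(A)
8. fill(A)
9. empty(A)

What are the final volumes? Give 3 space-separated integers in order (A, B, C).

Answer: 0 0 0

Derivation:
Step 1: fill(C) -> (A=0 B=10 C=11)
Step 2: fill(A) -> (A=6 B=10 C=11)
Step 3: empty(C) -> (A=6 B=10 C=0)
Step 4: empty(B) -> (A=6 B=0 C=0)
Step 5: fill(B) -> (A=6 B=10 C=0)
Step 6: empty(B) -> (A=6 B=0 C=0)
Step 7: empty(A) -> (A=0 B=0 C=0)
Step 8: fill(A) -> (A=6 B=0 C=0)
Step 9: empty(A) -> (A=0 B=0 C=0)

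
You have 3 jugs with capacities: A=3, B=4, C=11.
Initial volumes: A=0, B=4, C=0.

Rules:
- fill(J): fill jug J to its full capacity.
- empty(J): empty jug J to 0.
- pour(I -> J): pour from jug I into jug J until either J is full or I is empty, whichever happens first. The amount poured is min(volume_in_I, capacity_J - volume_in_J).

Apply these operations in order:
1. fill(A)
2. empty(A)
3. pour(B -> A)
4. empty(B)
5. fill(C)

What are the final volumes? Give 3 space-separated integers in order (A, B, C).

Step 1: fill(A) -> (A=3 B=4 C=0)
Step 2: empty(A) -> (A=0 B=4 C=0)
Step 3: pour(B -> A) -> (A=3 B=1 C=0)
Step 4: empty(B) -> (A=3 B=0 C=0)
Step 5: fill(C) -> (A=3 B=0 C=11)

Answer: 3 0 11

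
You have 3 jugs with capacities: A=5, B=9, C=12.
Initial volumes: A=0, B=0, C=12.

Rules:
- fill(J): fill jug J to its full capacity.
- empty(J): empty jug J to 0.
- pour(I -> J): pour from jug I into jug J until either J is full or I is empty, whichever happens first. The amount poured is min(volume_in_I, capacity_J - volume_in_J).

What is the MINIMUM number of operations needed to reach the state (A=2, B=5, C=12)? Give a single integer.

Answer: 6

Derivation:
BFS from (A=0, B=0, C=12). One shortest path:
  1. pour(C -> A) -> (A=5 B=0 C=7)
  2. empty(A) -> (A=0 B=0 C=7)
  3. pour(C -> A) -> (A=5 B=0 C=2)
  4. pour(A -> B) -> (A=0 B=5 C=2)
  5. pour(C -> A) -> (A=2 B=5 C=0)
  6. fill(C) -> (A=2 B=5 C=12)
Reached target in 6 moves.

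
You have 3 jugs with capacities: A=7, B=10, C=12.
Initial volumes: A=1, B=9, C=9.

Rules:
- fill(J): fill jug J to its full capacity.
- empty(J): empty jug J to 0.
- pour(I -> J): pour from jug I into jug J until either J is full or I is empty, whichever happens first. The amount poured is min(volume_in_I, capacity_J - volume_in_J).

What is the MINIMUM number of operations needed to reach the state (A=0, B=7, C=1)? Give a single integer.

Answer: 4

Derivation:
BFS from (A=1, B=9, C=9). One shortest path:
  1. fill(B) -> (A=1 B=10 C=9)
  2. pour(B -> C) -> (A=1 B=7 C=12)
  3. empty(C) -> (A=1 B=7 C=0)
  4. pour(A -> C) -> (A=0 B=7 C=1)
Reached target in 4 moves.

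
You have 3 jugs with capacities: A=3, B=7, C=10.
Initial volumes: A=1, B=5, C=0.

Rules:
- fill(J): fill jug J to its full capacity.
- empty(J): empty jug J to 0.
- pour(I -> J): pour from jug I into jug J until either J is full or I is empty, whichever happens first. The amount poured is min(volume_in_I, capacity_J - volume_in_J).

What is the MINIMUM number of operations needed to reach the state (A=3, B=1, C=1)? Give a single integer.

BFS from (A=1, B=5, C=0). One shortest path:
  1. fill(B) -> (A=1 B=7 C=0)
  2. pour(A -> C) -> (A=0 B=7 C=1)
  3. pour(B -> A) -> (A=3 B=4 C=1)
  4. empty(A) -> (A=0 B=4 C=1)
  5. pour(B -> A) -> (A=3 B=1 C=1)
Reached target in 5 moves.

Answer: 5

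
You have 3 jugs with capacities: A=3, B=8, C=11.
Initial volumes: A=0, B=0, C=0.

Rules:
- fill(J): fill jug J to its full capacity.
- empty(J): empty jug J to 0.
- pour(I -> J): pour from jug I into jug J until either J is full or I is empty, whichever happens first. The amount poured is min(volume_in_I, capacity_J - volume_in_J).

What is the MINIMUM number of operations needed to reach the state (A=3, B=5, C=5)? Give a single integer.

Answer: 6

Derivation:
BFS from (A=0, B=0, C=0). One shortest path:
  1. fill(B) -> (A=0 B=8 C=0)
  2. pour(B -> A) -> (A=3 B=5 C=0)
  3. empty(A) -> (A=0 B=5 C=0)
  4. pour(B -> C) -> (A=0 B=0 C=5)
  5. fill(B) -> (A=0 B=8 C=5)
  6. pour(B -> A) -> (A=3 B=5 C=5)
Reached target in 6 moves.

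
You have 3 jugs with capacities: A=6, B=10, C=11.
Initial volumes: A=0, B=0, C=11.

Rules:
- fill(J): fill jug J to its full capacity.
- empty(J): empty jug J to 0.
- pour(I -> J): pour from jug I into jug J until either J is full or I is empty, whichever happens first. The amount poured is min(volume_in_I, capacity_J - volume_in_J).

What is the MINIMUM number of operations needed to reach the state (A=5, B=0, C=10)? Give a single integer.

Answer: 5

Derivation:
BFS from (A=0, B=0, C=11). One shortest path:
  1. fill(B) -> (A=0 B=10 C=11)
  2. pour(C -> A) -> (A=6 B=10 C=5)
  3. empty(A) -> (A=0 B=10 C=5)
  4. pour(C -> A) -> (A=5 B=10 C=0)
  5. pour(B -> C) -> (A=5 B=0 C=10)
Reached target in 5 moves.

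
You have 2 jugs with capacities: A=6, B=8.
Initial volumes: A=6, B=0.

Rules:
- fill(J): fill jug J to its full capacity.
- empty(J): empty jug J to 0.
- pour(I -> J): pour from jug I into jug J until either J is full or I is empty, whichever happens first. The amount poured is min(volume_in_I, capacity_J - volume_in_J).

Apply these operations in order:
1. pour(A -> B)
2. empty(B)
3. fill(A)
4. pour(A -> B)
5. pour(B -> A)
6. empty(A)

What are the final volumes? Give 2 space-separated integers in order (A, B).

Answer: 0 0

Derivation:
Step 1: pour(A -> B) -> (A=0 B=6)
Step 2: empty(B) -> (A=0 B=0)
Step 3: fill(A) -> (A=6 B=0)
Step 4: pour(A -> B) -> (A=0 B=6)
Step 5: pour(B -> A) -> (A=6 B=0)
Step 6: empty(A) -> (A=0 B=0)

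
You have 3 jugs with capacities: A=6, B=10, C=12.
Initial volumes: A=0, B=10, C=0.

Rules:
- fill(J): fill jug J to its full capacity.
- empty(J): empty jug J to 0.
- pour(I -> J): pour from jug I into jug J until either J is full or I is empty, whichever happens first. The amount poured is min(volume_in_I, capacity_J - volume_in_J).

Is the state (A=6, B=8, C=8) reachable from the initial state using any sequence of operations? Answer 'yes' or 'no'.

BFS from (A=0, B=10, C=0):
  1. fill(A) -> (A=6 B=10 C=0)
  2. pour(B -> C) -> (A=6 B=0 C=10)
  3. pour(A -> B) -> (A=0 B=6 C=10)
  4. fill(A) -> (A=6 B=6 C=10)
  5. pour(A -> B) -> (A=2 B=10 C=10)
  6. pour(B -> C) -> (A=2 B=8 C=12)
  7. pour(C -> A) -> (A=6 B=8 C=8)
Target reached → yes.

Answer: yes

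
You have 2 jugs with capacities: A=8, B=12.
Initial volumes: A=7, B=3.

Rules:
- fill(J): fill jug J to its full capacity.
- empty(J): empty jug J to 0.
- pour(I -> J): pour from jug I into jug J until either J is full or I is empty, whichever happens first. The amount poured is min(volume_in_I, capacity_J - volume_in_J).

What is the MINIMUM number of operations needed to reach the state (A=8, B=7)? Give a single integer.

Answer: 3

Derivation:
BFS from (A=7, B=3). One shortest path:
  1. empty(B) -> (A=7 B=0)
  2. pour(A -> B) -> (A=0 B=7)
  3. fill(A) -> (A=8 B=7)
Reached target in 3 moves.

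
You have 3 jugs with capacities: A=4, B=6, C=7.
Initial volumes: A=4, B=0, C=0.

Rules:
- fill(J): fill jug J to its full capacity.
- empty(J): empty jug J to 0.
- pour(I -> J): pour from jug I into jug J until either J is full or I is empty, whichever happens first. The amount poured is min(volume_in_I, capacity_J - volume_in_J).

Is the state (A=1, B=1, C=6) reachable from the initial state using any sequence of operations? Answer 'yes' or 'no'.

BFS explored all 190 reachable states.
Reachable set includes: (0,0,0), (0,0,1), (0,0,2), (0,0,3), (0,0,4), (0,0,5), (0,0,6), (0,0,7), (0,1,0), (0,1,1), (0,1,2), (0,1,3) ...
Target (A=1, B=1, C=6) not in reachable set → no.

Answer: no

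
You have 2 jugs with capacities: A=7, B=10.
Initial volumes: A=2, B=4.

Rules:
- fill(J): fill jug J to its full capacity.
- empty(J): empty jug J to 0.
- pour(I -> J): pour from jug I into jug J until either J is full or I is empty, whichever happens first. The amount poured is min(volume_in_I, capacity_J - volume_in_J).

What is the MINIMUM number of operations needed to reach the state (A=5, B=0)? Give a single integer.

Answer: 4

Derivation:
BFS from (A=2, B=4). One shortest path:
  1. fill(B) -> (A=2 B=10)
  2. pour(B -> A) -> (A=7 B=5)
  3. empty(A) -> (A=0 B=5)
  4. pour(B -> A) -> (A=5 B=0)
Reached target in 4 moves.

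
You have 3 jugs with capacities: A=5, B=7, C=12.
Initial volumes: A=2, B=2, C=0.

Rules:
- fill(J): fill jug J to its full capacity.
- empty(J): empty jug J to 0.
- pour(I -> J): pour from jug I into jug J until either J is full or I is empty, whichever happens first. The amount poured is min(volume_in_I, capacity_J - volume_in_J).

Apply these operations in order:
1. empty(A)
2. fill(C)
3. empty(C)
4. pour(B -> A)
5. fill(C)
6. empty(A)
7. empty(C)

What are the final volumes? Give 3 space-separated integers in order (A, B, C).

Step 1: empty(A) -> (A=0 B=2 C=0)
Step 2: fill(C) -> (A=0 B=2 C=12)
Step 3: empty(C) -> (A=0 B=2 C=0)
Step 4: pour(B -> A) -> (A=2 B=0 C=0)
Step 5: fill(C) -> (A=2 B=0 C=12)
Step 6: empty(A) -> (A=0 B=0 C=12)
Step 7: empty(C) -> (A=0 B=0 C=0)

Answer: 0 0 0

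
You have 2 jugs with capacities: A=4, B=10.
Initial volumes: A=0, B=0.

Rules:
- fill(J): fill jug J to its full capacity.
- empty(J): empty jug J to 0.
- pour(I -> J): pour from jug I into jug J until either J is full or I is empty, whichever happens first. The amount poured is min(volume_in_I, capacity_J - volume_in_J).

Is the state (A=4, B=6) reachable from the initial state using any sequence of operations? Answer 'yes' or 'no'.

BFS from (A=0, B=0):
  1. fill(B) -> (A=0 B=10)
  2. pour(B -> A) -> (A=4 B=6)
Target reached → yes.

Answer: yes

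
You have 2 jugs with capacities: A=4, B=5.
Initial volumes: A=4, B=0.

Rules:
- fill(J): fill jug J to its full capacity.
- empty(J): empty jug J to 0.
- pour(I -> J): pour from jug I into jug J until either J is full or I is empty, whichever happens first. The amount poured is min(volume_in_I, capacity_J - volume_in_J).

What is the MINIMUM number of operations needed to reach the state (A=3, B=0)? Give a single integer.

BFS from (A=4, B=0). One shortest path:
  1. pour(A -> B) -> (A=0 B=4)
  2. fill(A) -> (A=4 B=4)
  3. pour(A -> B) -> (A=3 B=5)
  4. empty(B) -> (A=3 B=0)
Reached target in 4 moves.

Answer: 4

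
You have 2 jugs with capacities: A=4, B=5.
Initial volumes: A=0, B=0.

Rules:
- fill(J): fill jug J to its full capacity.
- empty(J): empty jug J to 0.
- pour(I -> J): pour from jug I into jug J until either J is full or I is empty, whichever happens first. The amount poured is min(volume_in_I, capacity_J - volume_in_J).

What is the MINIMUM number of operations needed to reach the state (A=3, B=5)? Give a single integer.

BFS from (A=0, B=0). One shortest path:
  1. fill(A) -> (A=4 B=0)
  2. pour(A -> B) -> (A=0 B=4)
  3. fill(A) -> (A=4 B=4)
  4. pour(A -> B) -> (A=3 B=5)
Reached target in 4 moves.

Answer: 4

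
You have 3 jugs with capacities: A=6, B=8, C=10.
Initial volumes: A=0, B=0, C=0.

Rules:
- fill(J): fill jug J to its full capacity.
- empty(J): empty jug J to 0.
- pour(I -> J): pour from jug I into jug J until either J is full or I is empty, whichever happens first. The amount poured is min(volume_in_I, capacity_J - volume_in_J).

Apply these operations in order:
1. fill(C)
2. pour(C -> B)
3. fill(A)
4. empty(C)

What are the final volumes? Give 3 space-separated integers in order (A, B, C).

Answer: 6 8 0

Derivation:
Step 1: fill(C) -> (A=0 B=0 C=10)
Step 2: pour(C -> B) -> (A=0 B=8 C=2)
Step 3: fill(A) -> (A=6 B=8 C=2)
Step 4: empty(C) -> (A=6 B=8 C=0)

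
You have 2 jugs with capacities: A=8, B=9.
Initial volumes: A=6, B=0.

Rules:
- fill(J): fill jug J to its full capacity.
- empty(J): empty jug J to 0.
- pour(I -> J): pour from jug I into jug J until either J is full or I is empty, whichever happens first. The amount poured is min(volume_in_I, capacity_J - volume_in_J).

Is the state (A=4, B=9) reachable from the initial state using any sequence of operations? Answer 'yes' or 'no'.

Answer: yes

Derivation:
BFS from (A=6, B=0):
  1. pour(A -> B) -> (A=0 B=6)
  2. fill(A) -> (A=8 B=6)
  3. pour(A -> B) -> (A=5 B=9)
  4. empty(B) -> (A=5 B=0)
  5. pour(A -> B) -> (A=0 B=5)
  6. fill(A) -> (A=8 B=5)
  7. pour(A -> B) -> (A=4 B=9)
Target reached → yes.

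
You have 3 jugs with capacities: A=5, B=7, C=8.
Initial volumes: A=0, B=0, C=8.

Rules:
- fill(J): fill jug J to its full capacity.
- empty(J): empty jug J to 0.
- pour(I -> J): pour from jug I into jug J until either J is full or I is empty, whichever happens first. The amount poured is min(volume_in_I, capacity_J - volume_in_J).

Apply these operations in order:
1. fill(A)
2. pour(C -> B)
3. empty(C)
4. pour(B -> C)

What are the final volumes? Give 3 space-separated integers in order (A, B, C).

Answer: 5 0 7

Derivation:
Step 1: fill(A) -> (A=5 B=0 C=8)
Step 2: pour(C -> B) -> (A=5 B=7 C=1)
Step 3: empty(C) -> (A=5 B=7 C=0)
Step 4: pour(B -> C) -> (A=5 B=0 C=7)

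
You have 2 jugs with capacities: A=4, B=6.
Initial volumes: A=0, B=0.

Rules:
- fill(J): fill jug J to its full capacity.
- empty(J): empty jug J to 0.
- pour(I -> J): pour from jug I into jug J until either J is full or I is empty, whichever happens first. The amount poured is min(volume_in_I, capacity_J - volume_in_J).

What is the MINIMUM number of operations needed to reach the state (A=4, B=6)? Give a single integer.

Answer: 2

Derivation:
BFS from (A=0, B=0). One shortest path:
  1. fill(A) -> (A=4 B=0)
  2. fill(B) -> (A=4 B=6)
Reached target in 2 moves.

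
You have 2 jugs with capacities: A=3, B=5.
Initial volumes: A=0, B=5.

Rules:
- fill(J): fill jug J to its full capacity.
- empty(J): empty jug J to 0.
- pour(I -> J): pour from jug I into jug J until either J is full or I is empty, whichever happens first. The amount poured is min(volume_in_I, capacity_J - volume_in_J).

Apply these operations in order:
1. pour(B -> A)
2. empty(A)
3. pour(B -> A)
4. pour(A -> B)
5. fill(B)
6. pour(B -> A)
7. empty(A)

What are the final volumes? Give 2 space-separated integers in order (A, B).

Answer: 0 2

Derivation:
Step 1: pour(B -> A) -> (A=3 B=2)
Step 2: empty(A) -> (A=0 B=2)
Step 3: pour(B -> A) -> (A=2 B=0)
Step 4: pour(A -> B) -> (A=0 B=2)
Step 5: fill(B) -> (A=0 B=5)
Step 6: pour(B -> A) -> (A=3 B=2)
Step 7: empty(A) -> (A=0 B=2)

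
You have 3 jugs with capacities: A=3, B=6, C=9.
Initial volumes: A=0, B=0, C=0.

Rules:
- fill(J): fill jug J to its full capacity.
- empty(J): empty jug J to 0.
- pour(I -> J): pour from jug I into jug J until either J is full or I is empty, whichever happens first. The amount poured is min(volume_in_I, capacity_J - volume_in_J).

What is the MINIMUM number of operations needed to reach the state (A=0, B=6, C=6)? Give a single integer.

Answer: 3

Derivation:
BFS from (A=0, B=0, C=0). One shortest path:
  1. fill(B) -> (A=0 B=6 C=0)
  2. pour(B -> C) -> (A=0 B=0 C=6)
  3. fill(B) -> (A=0 B=6 C=6)
Reached target in 3 moves.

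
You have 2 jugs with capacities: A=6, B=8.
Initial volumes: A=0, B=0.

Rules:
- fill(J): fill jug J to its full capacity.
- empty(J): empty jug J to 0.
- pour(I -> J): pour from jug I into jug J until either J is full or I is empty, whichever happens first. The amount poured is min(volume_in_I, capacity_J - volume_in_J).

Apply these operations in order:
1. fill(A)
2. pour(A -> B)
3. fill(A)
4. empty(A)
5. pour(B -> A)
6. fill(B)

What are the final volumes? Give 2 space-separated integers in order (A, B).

Step 1: fill(A) -> (A=6 B=0)
Step 2: pour(A -> B) -> (A=0 B=6)
Step 3: fill(A) -> (A=6 B=6)
Step 4: empty(A) -> (A=0 B=6)
Step 5: pour(B -> A) -> (A=6 B=0)
Step 6: fill(B) -> (A=6 B=8)

Answer: 6 8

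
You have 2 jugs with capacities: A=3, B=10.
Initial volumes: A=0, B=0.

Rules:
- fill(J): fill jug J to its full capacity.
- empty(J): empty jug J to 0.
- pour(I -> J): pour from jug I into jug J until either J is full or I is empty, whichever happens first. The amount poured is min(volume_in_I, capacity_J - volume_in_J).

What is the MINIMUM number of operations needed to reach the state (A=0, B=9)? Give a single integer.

Answer: 6

Derivation:
BFS from (A=0, B=0). One shortest path:
  1. fill(A) -> (A=3 B=0)
  2. pour(A -> B) -> (A=0 B=3)
  3. fill(A) -> (A=3 B=3)
  4. pour(A -> B) -> (A=0 B=6)
  5. fill(A) -> (A=3 B=6)
  6. pour(A -> B) -> (A=0 B=9)
Reached target in 6 moves.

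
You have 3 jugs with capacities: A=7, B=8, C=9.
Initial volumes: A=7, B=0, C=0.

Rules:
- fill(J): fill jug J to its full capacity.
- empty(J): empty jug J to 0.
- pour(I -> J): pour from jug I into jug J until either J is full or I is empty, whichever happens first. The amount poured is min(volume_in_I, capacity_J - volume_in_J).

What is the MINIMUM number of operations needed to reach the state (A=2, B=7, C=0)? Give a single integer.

BFS from (A=7, B=0, C=0). One shortest path:
  1. empty(A) -> (A=0 B=0 C=0)
  2. fill(C) -> (A=0 B=0 C=9)
  3. pour(C -> A) -> (A=7 B=0 C=2)
  4. pour(A -> B) -> (A=0 B=7 C=2)
  5. pour(C -> A) -> (A=2 B=7 C=0)
Reached target in 5 moves.

Answer: 5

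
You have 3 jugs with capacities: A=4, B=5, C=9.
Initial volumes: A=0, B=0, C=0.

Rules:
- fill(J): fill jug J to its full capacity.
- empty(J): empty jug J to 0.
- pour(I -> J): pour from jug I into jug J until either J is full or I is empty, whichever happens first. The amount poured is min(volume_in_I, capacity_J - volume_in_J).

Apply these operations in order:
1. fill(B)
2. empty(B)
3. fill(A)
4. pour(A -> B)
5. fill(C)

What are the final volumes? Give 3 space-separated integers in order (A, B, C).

Answer: 0 4 9

Derivation:
Step 1: fill(B) -> (A=0 B=5 C=0)
Step 2: empty(B) -> (A=0 B=0 C=0)
Step 3: fill(A) -> (A=4 B=0 C=0)
Step 4: pour(A -> B) -> (A=0 B=4 C=0)
Step 5: fill(C) -> (A=0 B=4 C=9)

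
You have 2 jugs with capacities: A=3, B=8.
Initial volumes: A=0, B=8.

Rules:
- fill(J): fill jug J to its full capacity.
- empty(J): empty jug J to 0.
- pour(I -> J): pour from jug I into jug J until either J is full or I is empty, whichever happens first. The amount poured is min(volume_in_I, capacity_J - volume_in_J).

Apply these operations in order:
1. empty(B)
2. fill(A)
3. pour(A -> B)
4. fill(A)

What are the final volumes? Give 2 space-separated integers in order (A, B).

Answer: 3 3

Derivation:
Step 1: empty(B) -> (A=0 B=0)
Step 2: fill(A) -> (A=3 B=0)
Step 3: pour(A -> B) -> (A=0 B=3)
Step 4: fill(A) -> (A=3 B=3)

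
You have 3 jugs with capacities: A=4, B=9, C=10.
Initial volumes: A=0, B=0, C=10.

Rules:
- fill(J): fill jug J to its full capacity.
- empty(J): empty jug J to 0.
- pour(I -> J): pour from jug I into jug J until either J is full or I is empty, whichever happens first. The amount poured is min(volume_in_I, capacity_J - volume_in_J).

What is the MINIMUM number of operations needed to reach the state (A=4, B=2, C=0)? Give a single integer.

Answer: 4

Derivation:
BFS from (A=0, B=0, C=10). One shortest path:
  1. pour(C -> A) -> (A=4 B=0 C=6)
  2. empty(A) -> (A=0 B=0 C=6)
  3. pour(C -> A) -> (A=4 B=0 C=2)
  4. pour(C -> B) -> (A=4 B=2 C=0)
Reached target in 4 moves.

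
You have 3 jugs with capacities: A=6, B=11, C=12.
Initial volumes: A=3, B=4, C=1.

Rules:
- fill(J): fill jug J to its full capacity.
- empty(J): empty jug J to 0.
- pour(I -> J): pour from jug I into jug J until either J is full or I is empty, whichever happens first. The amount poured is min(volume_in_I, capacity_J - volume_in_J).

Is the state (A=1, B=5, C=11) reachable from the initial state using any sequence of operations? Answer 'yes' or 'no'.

BFS explored all 543 reachable states.
Reachable set includes: (0,0,0), (0,0,1), (0,0,2), (0,0,3), (0,0,4), (0,0,5), (0,0,6), (0,0,7), (0,0,8), (0,0,9), (0,0,10), (0,0,11) ...
Target (A=1, B=5, C=11) not in reachable set → no.

Answer: no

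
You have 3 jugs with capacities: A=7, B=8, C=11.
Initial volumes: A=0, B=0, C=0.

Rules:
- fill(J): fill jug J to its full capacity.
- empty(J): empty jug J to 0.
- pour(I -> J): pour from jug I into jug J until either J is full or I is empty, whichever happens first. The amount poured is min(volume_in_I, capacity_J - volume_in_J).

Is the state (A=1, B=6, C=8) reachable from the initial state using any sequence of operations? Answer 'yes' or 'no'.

BFS explored all 444 reachable states.
Reachable set includes: (0,0,0), (0,0,1), (0,0,2), (0,0,3), (0,0,4), (0,0,5), (0,0,6), (0,0,7), (0,0,8), (0,0,9), (0,0,10), (0,0,11) ...
Target (A=1, B=6, C=8) not in reachable set → no.

Answer: no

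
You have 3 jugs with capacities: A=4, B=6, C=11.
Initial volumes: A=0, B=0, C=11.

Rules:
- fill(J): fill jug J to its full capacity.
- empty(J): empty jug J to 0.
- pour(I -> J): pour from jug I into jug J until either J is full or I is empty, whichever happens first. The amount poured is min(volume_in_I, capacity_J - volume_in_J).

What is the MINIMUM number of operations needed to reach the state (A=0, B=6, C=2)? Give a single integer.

Answer: 6

Derivation:
BFS from (A=0, B=0, C=11). One shortest path:
  1. fill(A) -> (A=4 B=0 C=11)
  2. empty(C) -> (A=4 B=0 C=0)
  3. pour(A -> B) -> (A=0 B=4 C=0)
  4. fill(A) -> (A=4 B=4 C=0)
  5. pour(A -> B) -> (A=2 B=6 C=0)
  6. pour(A -> C) -> (A=0 B=6 C=2)
Reached target in 6 moves.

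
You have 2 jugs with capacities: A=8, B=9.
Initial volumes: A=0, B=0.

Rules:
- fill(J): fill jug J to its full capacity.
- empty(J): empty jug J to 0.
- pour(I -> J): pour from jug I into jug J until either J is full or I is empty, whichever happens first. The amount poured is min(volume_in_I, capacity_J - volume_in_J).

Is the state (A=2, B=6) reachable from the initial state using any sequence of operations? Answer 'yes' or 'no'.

BFS explored all 34 reachable states.
Reachable set includes: (0,0), (0,1), (0,2), (0,3), (0,4), (0,5), (0,6), (0,7), (0,8), (0,9), (1,0), (1,9) ...
Target (A=2, B=6) not in reachable set → no.

Answer: no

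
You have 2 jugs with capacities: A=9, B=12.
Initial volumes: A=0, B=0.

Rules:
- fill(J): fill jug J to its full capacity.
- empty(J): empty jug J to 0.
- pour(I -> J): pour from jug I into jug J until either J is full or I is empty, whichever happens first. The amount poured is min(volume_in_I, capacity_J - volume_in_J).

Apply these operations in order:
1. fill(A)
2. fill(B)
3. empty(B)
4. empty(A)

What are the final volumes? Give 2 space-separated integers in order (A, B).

Answer: 0 0

Derivation:
Step 1: fill(A) -> (A=9 B=0)
Step 2: fill(B) -> (A=9 B=12)
Step 3: empty(B) -> (A=9 B=0)
Step 4: empty(A) -> (A=0 B=0)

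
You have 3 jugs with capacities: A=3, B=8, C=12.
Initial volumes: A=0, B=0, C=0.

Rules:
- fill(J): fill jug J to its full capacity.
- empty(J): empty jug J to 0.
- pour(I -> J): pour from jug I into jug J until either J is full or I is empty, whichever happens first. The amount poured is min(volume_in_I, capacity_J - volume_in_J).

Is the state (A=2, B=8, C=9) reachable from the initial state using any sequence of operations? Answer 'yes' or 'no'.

Answer: yes

Derivation:
BFS from (A=0, B=0, C=0):
  1. fill(A) -> (A=3 B=0 C=0)
  2. fill(B) -> (A=3 B=8 C=0)
  3. pour(A -> C) -> (A=0 B=8 C=3)
  4. pour(B -> C) -> (A=0 B=0 C=11)
  5. fill(B) -> (A=0 B=8 C=11)
  6. pour(B -> A) -> (A=3 B=5 C=11)
  7. pour(A -> C) -> (A=2 B=5 C=12)
  8. pour(C -> B) -> (A=2 B=8 C=9)
Target reached → yes.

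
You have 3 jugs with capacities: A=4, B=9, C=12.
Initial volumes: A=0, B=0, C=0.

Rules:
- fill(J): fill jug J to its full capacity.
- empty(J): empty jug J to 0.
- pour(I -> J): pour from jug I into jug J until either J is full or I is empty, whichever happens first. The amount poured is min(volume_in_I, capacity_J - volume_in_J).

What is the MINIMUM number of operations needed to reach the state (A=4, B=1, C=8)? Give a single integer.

Answer: 5

Derivation:
BFS from (A=0, B=0, C=0). One shortest path:
  1. fill(A) -> (A=4 B=0 C=0)
  2. fill(B) -> (A=4 B=9 C=0)
  3. pour(A -> C) -> (A=0 B=9 C=4)
  4. pour(B -> C) -> (A=0 B=1 C=12)
  5. pour(C -> A) -> (A=4 B=1 C=8)
Reached target in 5 moves.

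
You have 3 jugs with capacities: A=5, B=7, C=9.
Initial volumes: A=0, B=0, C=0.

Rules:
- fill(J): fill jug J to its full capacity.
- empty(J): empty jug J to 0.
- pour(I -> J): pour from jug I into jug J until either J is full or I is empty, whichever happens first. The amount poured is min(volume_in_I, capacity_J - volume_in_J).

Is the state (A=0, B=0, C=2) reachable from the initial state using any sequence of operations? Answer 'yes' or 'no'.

Answer: yes

Derivation:
BFS from (A=0, B=0, C=0):
  1. fill(C) -> (A=0 B=0 C=9)
  2. pour(C -> B) -> (A=0 B=7 C=2)
  3. empty(B) -> (A=0 B=0 C=2)
Target reached → yes.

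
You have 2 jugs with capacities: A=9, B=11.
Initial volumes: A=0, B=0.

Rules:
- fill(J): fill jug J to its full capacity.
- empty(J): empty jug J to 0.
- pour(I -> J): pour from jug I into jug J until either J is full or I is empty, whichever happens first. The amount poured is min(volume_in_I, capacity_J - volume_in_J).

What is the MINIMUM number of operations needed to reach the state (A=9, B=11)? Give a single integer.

Answer: 2

Derivation:
BFS from (A=0, B=0). One shortest path:
  1. fill(A) -> (A=9 B=0)
  2. fill(B) -> (A=9 B=11)
Reached target in 2 moves.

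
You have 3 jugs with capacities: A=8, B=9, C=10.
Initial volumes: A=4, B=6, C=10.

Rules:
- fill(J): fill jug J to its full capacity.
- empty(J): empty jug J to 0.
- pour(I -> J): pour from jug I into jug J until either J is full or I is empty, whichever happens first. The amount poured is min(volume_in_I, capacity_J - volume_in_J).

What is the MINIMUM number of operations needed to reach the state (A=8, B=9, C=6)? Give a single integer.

BFS from (A=4, B=6, C=10). One shortest path:
  1. fill(B) -> (A=4 B=9 C=10)
  2. pour(C -> A) -> (A=8 B=9 C=6)
Reached target in 2 moves.

Answer: 2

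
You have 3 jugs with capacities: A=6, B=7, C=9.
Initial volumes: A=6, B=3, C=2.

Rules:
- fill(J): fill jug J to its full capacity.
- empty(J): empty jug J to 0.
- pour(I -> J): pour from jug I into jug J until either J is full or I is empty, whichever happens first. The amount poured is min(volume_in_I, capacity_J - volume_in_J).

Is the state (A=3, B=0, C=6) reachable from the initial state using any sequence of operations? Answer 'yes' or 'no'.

Answer: yes

Derivation:
BFS from (A=6, B=3, C=2):
  1. empty(C) -> (A=6 B=3 C=0)
  2. pour(A -> C) -> (A=0 B=3 C=6)
  3. pour(B -> A) -> (A=3 B=0 C=6)
Target reached → yes.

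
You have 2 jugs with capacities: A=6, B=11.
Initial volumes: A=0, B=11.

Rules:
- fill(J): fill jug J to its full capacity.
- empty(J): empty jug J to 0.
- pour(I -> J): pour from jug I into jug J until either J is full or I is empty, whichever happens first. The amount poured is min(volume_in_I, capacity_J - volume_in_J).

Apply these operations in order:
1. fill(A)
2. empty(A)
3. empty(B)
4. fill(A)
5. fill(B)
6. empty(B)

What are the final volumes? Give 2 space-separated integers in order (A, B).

Answer: 6 0

Derivation:
Step 1: fill(A) -> (A=6 B=11)
Step 2: empty(A) -> (A=0 B=11)
Step 3: empty(B) -> (A=0 B=0)
Step 4: fill(A) -> (A=6 B=0)
Step 5: fill(B) -> (A=6 B=11)
Step 6: empty(B) -> (A=6 B=0)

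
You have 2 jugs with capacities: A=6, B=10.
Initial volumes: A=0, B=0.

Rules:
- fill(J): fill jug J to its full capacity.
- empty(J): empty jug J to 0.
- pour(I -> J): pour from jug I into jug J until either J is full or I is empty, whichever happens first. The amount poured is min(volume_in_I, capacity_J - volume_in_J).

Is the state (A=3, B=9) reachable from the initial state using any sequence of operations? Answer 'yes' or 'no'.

BFS explored all 16 reachable states.
Reachable set includes: (0,0), (0,2), (0,4), (0,6), (0,8), (0,10), (2,0), (2,10), (4,0), (4,10), (6,0), (6,2) ...
Target (A=3, B=9) not in reachable set → no.

Answer: no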